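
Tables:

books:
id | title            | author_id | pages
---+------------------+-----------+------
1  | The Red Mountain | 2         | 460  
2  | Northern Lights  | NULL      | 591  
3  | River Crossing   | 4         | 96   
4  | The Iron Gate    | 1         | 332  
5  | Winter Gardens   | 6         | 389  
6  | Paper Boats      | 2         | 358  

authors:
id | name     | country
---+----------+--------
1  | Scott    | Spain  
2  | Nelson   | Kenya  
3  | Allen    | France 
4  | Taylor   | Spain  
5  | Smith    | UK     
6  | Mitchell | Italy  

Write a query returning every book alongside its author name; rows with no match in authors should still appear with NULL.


LEFT JOIN keeps every row from books (the left table); where author_id has no match in authors, the author columns become NULL. Walk through each book:
  - book 1 (The Red Mountain): author_id=2 -> matches Nelson
  - book 2 (Northern Lights): author_id=NULL, no match -> kept with NULL
  - book 3 (River Crossing): author_id=4 -> matches Taylor
  - book 4 (The Iron Gate): author_id=1 -> matches Scott
  - book 5 (Winter Gardens): author_id=6 -> matches Mitchell
  - book 6 (Paper Boats): author_id=2 -> matches Nelson
All 6 rows appear; 1 has NULL author.

SQL:
SELECT a.title, b.name AS author
FROM books a
LEFT JOIN authors b ON a.author_id = b.id

Result:
title            | author  
-----------------+---------
The Red Mountain | Nelson  
Northern Lights  | NULL    
River Crossing   | Taylor  
The Iron Gate    | Scott   
Winter Gardens   | Mitchell
Paper Boats      | Nelson  


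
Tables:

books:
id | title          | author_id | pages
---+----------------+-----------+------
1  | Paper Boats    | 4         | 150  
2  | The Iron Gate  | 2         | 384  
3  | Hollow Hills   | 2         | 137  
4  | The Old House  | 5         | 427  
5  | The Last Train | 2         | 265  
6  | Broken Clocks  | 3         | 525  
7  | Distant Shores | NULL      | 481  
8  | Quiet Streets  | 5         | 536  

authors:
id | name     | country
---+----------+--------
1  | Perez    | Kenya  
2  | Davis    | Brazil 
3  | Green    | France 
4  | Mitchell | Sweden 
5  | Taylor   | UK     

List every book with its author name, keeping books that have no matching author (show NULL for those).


LEFT JOIN keeps every row from books (the left table); where author_id has no match in authors, the author columns become NULL. Walk through each book:
  - book 1 (Paper Boats): author_id=4 -> matches Mitchell
  - book 2 (The Iron Gate): author_id=2 -> matches Davis
  - book 3 (Hollow Hills): author_id=2 -> matches Davis
  - book 4 (The Old House): author_id=5 -> matches Taylor
  - book 5 (The Last Train): author_id=2 -> matches Davis
  - book 6 (Broken Clocks): author_id=3 -> matches Green
  - book 7 (Distant Shores): author_id=NULL, no match -> kept with NULL
  - book 8 (Quiet Streets): author_id=5 -> matches Taylor
All 8 rows appear; 1 has NULL author.

SQL:
SELECT a.title, b.name AS author
FROM books a
LEFT JOIN authors b ON a.author_id = b.id

Result:
title          | author  
---------------+---------
Paper Boats    | Mitchell
The Iron Gate  | Davis   
Hollow Hills   | Davis   
The Old House  | Taylor  
The Last Train | Davis   
Broken Clocks  | Green   
Distant Shores | NULL    
Quiet Streets  | Taylor  


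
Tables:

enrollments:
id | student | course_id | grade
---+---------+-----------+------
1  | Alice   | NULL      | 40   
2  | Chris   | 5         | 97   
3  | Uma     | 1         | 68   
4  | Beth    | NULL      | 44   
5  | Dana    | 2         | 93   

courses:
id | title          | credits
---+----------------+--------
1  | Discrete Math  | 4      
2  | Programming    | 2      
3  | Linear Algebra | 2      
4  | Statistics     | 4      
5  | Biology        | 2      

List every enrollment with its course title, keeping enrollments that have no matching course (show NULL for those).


LEFT JOIN keeps every row from enrollments (the left table); where course_id has no match in courses, the course columns become NULL. Walk through each enrollment:
  - enrollment 1 (Alice): course_id=NULL, no match -> kept with NULL
  - enrollment 2 (Chris): course_id=5 -> matches Biology
  - enrollment 3 (Uma): course_id=1 -> matches Discrete Math
  - enrollment 4 (Beth): course_id=NULL, no match -> kept with NULL
  - enrollment 5 (Dana): course_id=2 -> matches Programming
All 5 rows appear; 2 have NULL course.

SQL:
SELECT a.student, b.title AS course
FROM enrollments a
LEFT JOIN courses b ON a.course_id = b.id

Result:
student | course       
--------+--------------
Alice   | NULL         
Chris   | Biology      
Uma     | Discrete Math
Beth    | NULL         
Dana    | Programming  


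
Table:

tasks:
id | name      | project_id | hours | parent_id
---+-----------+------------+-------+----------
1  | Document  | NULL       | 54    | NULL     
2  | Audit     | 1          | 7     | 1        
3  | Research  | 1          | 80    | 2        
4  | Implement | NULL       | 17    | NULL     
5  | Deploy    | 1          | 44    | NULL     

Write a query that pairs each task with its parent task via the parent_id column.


This is a self-join: tasks is joined to a second copy of itself, matching each row's parent_id to another row's id. Use LEFT JOIN so rows with parent_id=NULL are kept.
  - task 1 (Document): parent_id=NULL -> NULL
  - task 2 (Audit): parent_id=1 -> Document
  - task 3 (Research): parent_id=2 -> Audit
  - task 4 (Implement): parent_id=NULL -> NULL
  - task 5 (Deploy): parent_id=NULL -> NULL

SQL:
SELECT a.name AS item, b.name AS parent
FROM tasks a
LEFT JOIN tasks b ON a.parent_id = b.id

Result:
item      | parent  
----------+---------
Document  | NULL    
Audit     | Document
Research  | Audit   
Implement | NULL    
Deploy    | NULL    


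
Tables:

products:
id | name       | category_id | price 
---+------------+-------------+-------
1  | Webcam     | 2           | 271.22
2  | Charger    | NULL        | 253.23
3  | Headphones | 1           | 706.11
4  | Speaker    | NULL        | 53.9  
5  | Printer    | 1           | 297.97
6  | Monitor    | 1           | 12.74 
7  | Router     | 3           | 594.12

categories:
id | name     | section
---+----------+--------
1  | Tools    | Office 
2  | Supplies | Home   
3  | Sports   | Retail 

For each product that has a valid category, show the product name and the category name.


INNER JOIN keeps only products rows whose category_id matches an id in categories. Walk through each product:
  - product 1 (Webcam): category_id=2 -> matches Supplies
  - product 2 (Charger): category_id=NULL, no match -> dropped
  - product 3 (Headphones): category_id=1 -> matches Tools
  - product 4 (Speaker): category_id=NULL, no match -> dropped
  - product 5 (Printer): category_id=1 -> matches Tools
  - product 6 (Monitor): category_id=1 -> matches Tools
  - product 7 (Router): category_id=3 -> matches Sports
So 2 of 7 rows are dropped.

SQL:
SELECT a.name, b.name AS category
FROM products a
INNER JOIN categories b ON a.category_id = b.id

Result:
name       | category
-----------+---------
Webcam     | Supplies
Headphones | Tools   
Printer    | Tools   
Monitor    | Tools   
Router     | Sports  


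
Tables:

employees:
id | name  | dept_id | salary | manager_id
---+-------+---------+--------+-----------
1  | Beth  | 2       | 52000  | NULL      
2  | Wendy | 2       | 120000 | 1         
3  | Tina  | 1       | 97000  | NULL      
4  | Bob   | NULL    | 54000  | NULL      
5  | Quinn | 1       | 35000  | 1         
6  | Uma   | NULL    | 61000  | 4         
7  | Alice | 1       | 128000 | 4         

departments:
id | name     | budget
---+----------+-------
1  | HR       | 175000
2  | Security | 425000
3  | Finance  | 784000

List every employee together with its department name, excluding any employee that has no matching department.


INNER JOIN keeps only employees rows whose dept_id matches an id in departments. Walk through each employee:
  - employee 1 (Beth): dept_id=2 -> matches Security
  - employee 2 (Wendy): dept_id=2 -> matches Security
  - employee 3 (Tina): dept_id=1 -> matches HR
  - employee 4 (Bob): dept_id=NULL, no match -> dropped
  - employee 5 (Quinn): dept_id=1 -> matches HR
  - employee 6 (Uma): dept_id=NULL, no match -> dropped
  - employee 7 (Alice): dept_id=1 -> matches HR
So 2 of 7 rows are dropped.

SQL:
SELECT a.name, b.name AS department
FROM employees a
INNER JOIN departments b ON a.dept_id = b.id

Result:
name  | department
------+-----------
Beth  | Security  
Wendy | Security  
Tina  | HR        
Quinn | HR        
Alice | HR        


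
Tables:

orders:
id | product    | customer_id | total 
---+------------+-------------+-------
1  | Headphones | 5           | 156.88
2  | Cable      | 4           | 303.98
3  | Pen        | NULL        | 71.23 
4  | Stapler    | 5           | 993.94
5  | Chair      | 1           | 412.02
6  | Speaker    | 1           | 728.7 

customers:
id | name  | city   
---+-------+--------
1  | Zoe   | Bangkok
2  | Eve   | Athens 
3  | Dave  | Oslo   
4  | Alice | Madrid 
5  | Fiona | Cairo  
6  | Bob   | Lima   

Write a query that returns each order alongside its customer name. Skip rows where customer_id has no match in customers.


INNER JOIN keeps only orders rows whose customer_id matches an id in customers. Walk through each order:
  - order 1 (Headphones): customer_id=5 -> matches Fiona
  - order 2 (Cable): customer_id=4 -> matches Alice
  - order 3 (Pen): customer_id=NULL, no match -> dropped
  - order 4 (Stapler): customer_id=5 -> matches Fiona
  - order 5 (Chair): customer_id=1 -> matches Zoe
  - order 6 (Speaker): customer_id=1 -> matches Zoe
So 1 of 6 rows is dropped.

SQL:
SELECT a.product, b.name AS customer
FROM orders a
INNER JOIN customers b ON a.customer_id = b.id

Result:
product    | customer
-----------+---------
Headphones | Fiona   
Cable      | Alice   
Stapler    | Fiona   
Chair      | Zoe     
Speaker    | Zoe     


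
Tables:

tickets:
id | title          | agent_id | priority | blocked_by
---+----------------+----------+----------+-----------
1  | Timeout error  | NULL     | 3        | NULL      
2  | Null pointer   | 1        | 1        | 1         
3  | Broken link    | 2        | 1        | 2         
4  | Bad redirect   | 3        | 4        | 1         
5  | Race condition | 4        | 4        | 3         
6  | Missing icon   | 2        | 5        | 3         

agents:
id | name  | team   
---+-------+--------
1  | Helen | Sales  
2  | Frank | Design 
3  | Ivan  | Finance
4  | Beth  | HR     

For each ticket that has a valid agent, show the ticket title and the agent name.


INNER JOIN keeps only tickets rows whose agent_id matches an id in agents. Walk through each ticket:
  - ticket 1 (Timeout error): agent_id=NULL, no match -> dropped
  - ticket 2 (Null pointer): agent_id=1 -> matches Helen
  - ticket 3 (Broken link): agent_id=2 -> matches Frank
  - ticket 4 (Bad redirect): agent_id=3 -> matches Ivan
  - ticket 5 (Race condition): agent_id=4 -> matches Beth
  - ticket 6 (Missing icon): agent_id=2 -> matches Frank
So 1 of 6 rows is dropped.

SQL:
SELECT a.title, b.name AS agent
FROM tickets a
INNER JOIN agents b ON a.agent_id = b.id

Result:
title          | agent
---------------+------
Null pointer   | Helen
Broken link    | Frank
Bad redirect   | Ivan 
Race condition | Beth 
Missing icon   | Frank


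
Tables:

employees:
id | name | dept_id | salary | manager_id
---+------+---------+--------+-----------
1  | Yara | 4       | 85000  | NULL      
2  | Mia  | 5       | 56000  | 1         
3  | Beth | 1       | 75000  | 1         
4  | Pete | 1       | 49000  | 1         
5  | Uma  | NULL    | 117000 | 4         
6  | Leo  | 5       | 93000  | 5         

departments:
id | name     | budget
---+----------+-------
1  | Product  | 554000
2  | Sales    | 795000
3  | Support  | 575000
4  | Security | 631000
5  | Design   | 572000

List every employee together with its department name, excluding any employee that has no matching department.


INNER JOIN keeps only employees rows whose dept_id matches an id in departments. Walk through each employee:
  - employee 1 (Yara): dept_id=4 -> matches Security
  - employee 2 (Mia): dept_id=5 -> matches Design
  - employee 3 (Beth): dept_id=1 -> matches Product
  - employee 4 (Pete): dept_id=1 -> matches Product
  - employee 5 (Uma): dept_id=NULL, no match -> dropped
  - employee 6 (Leo): dept_id=5 -> matches Design
So 1 of 6 rows is dropped.

SQL:
SELECT a.name, b.name AS department
FROM employees a
INNER JOIN departments b ON a.dept_id = b.id

Result:
name | department
-----+-----------
Yara | Security  
Mia  | Design    
Beth | Product   
Pete | Product   
Leo  | Design    


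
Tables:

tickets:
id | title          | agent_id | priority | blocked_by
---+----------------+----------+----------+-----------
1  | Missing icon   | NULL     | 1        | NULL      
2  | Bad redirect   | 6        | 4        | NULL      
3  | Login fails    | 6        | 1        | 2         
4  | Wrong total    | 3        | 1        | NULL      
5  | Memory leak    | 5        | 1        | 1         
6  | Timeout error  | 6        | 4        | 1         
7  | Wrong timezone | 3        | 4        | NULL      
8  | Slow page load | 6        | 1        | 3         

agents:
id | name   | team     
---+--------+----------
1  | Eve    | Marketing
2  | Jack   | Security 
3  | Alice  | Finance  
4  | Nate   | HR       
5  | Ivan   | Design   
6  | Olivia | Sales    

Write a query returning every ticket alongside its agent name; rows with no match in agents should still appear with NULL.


LEFT JOIN keeps every row from tickets (the left table); where agent_id has no match in agents, the agent columns become NULL. Walk through each ticket:
  - ticket 1 (Missing icon): agent_id=NULL, no match -> kept with NULL
  - ticket 2 (Bad redirect): agent_id=6 -> matches Olivia
  - ticket 3 (Login fails): agent_id=6 -> matches Olivia
  - ticket 4 (Wrong total): agent_id=3 -> matches Alice
  - ticket 5 (Memory leak): agent_id=5 -> matches Ivan
  - ticket 6 (Timeout error): agent_id=6 -> matches Olivia
  - ticket 7 (Wrong timezone): agent_id=3 -> matches Alice
  - ticket 8 (Slow page load): agent_id=6 -> matches Olivia
All 8 rows appear; 1 has NULL agent.

SQL:
SELECT a.title, b.name AS agent
FROM tickets a
LEFT JOIN agents b ON a.agent_id = b.id

Result:
title          | agent 
---------------+-------
Missing icon   | NULL  
Bad redirect   | Olivia
Login fails    | Olivia
Wrong total    | Alice 
Memory leak    | Ivan  
Timeout error  | Olivia
Wrong timezone | Alice 
Slow page load | Olivia


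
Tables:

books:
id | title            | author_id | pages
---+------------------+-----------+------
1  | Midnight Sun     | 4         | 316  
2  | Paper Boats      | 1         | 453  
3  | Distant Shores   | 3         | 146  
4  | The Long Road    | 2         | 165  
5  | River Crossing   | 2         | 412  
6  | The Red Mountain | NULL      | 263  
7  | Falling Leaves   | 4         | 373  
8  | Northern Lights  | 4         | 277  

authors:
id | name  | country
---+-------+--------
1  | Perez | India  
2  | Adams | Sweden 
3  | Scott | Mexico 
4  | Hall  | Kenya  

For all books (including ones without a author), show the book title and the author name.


LEFT JOIN keeps every row from books (the left table); where author_id has no match in authors, the author columns become NULL. Walk through each book:
  - book 1 (Midnight Sun): author_id=4 -> matches Hall
  - book 2 (Paper Boats): author_id=1 -> matches Perez
  - book 3 (Distant Shores): author_id=3 -> matches Scott
  - book 4 (The Long Road): author_id=2 -> matches Adams
  - book 5 (River Crossing): author_id=2 -> matches Adams
  - book 6 (The Red Mountain): author_id=NULL, no match -> kept with NULL
  - book 7 (Falling Leaves): author_id=4 -> matches Hall
  - book 8 (Northern Lights): author_id=4 -> matches Hall
All 8 rows appear; 1 has NULL author.

SQL:
SELECT a.title, b.name AS author
FROM books a
LEFT JOIN authors b ON a.author_id = b.id

Result:
title            | author
-----------------+-------
Midnight Sun     | Hall  
Paper Boats      | Perez 
Distant Shores   | Scott 
The Long Road    | Adams 
River Crossing   | Adams 
The Red Mountain | NULL  
Falling Leaves   | Hall  
Northern Lights  | Hall  


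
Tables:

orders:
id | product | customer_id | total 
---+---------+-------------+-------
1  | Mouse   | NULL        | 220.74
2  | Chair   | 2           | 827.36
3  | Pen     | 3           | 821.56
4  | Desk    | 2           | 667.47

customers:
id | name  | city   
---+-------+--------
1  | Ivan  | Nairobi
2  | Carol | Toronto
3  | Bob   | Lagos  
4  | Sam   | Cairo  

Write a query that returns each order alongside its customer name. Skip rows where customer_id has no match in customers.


INNER JOIN keeps only orders rows whose customer_id matches an id in customers. Walk through each order:
  - order 1 (Mouse): customer_id=NULL, no match -> dropped
  - order 2 (Chair): customer_id=2 -> matches Carol
  - order 3 (Pen): customer_id=3 -> matches Bob
  - order 4 (Desk): customer_id=2 -> matches Carol
So 1 of 4 rows is dropped.

SQL:
SELECT a.product, b.name AS customer
FROM orders a
INNER JOIN customers b ON a.customer_id = b.id

Result:
product | customer
--------+---------
Chair   | Carol   
Pen     | Bob     
Desk    | Carol   


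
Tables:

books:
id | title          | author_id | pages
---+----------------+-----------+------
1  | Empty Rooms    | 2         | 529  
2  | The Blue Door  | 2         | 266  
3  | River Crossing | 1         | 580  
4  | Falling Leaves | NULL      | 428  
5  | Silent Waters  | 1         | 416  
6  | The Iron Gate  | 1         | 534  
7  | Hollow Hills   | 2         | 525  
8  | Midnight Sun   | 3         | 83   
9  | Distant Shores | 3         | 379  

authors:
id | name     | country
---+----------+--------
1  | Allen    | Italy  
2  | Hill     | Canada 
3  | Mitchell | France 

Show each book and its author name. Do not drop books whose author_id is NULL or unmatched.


LEFT JOIN keeps every row from books (the left table); where author_id has no match in authors, the author columns become NULL. Walk through each book:
  - book 1 (Empty Rooms): author_id=2 -> matches Hill
  - book 2 (The Blue Door): author_id=2 -> matches Hill
  - book 3 (River Crossing): author_id=1 -> matches Allen
  - book 4 (Falling Leaves): author_id=NULL, no match -> kept with NULL
  - book 5 (Silent Waters): author_id=1 -> matches Allen
  - book 6 (The Iron Gate): author_id=1 -> matches Allen
  - book 7 (Hollow Hills): author_id=2 -> matches Hill
  - book 8 (Midnight Sun): author_id=3 -> matches Mitchell
  - book 9 (Distant Shores): author_id=3 -> matches Mitchell
All 9 rows appear; 1 has NULL author.

SQL:
SELECT a.title, b.name AS author
FROM books a
LEFT JOIN authors b ON a.author_id = b.id

Result:
title          | author  
---------------+---------
Empty Rooms    | Hill    
The Blue Door  | Hill    
River Crossing | Allen   
Falling Leaves | NULL    
Silent Waters  | Allen   
The Iron Gate  | Allen   
Hollow Hills   | Hill    
Midnight Sun   | Mitchell
Distant Shores | Mitchell


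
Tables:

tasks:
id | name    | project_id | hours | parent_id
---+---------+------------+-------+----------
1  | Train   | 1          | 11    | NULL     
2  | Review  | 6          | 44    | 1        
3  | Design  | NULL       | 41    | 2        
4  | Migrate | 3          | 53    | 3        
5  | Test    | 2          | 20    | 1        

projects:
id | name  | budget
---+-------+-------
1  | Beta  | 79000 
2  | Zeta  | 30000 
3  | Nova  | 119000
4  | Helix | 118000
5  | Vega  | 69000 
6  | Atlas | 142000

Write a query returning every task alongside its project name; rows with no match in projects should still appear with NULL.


LEFT JOIN keeps every row from tasks (the left table); where project_id has no match in projects, the project columns become NULL. Walk through each task:
  - task 1 (Train): project_id=1 -> matches Beta
  - task 2 (Review): project_id=6 -> matches Atlas
  - task 3 (Design): project_id=NULL, no match -> kept with NULL
  - task 4 (Migrate): project_id=3 -> matches Nova
  - task 5 (Test): project_id=2 -> matches Zeta
All 5 rows appear; 1 has NULL project.

SQL:
SELECT a.name, b.name AS project
FROM tasks a
LEFT JOIN projects b ON a.project_id = b.id

Result:
name    | project
--------+--------
Train   | Beta   
Review  | Atlas  
Design  | NULL   
Migrate | Nova   
Test    | Zeta   


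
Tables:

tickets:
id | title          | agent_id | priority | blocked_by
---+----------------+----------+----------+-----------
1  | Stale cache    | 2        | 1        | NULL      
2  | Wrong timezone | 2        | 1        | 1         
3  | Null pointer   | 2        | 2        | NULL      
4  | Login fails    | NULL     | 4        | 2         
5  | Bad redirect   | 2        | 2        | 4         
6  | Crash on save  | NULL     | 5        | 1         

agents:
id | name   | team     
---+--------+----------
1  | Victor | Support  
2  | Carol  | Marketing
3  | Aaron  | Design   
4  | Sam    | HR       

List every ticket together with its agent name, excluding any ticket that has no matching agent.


INNER JOIN keeps only tickets rows whose agent_id matches an id in agents. Walk through each ticket:
  - ticket 1 (Stale cache): agent_id=2 -> matches Carol
  - ticket 2 (Wrong timezone): agent_id=2 -> matches Carol
  - ticket 3 (Null pointer): agent_id=2 -> matches Carol
  - ticket 4 (Login fails): agent_id=NULL, no match -> dropped
  - ticket 5 (Bad redirect): agent_id=2 -> matches Carol
  - ticket 6 (Crash on save): agent_id=NULL, no match -> dropped
So 2 of 6 rows are dropped.

SQL:
SELECT a.title, b.name AS agent
FROM tickets a
INNER JOIN agents b ON a.agent_id = b.id

Result:
title          | agent
---------------+------
Stale cache    | Carol
Wrong timezone | Carol
Null pointer   | Carol
Bad redirect   | Carol


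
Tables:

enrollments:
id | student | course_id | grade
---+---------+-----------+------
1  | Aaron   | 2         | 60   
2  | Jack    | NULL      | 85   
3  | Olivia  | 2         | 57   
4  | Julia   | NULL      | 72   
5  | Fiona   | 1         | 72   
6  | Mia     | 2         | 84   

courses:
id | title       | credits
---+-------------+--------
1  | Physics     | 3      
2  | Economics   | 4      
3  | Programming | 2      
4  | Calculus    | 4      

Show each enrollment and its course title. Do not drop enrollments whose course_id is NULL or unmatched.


LEFT JOIN keeps every row from enrollments (the left table); where course_id has no match in courses, the course columns become NULL. Walk through each enrollment:
  - enrollment 1 (Aaron): course_id=2 -> matches Economics
  - enrollment 2 (Jack): course_id=NULL, no match -> kept with NULL
  - enrollment 3 (Olivia): course_id=2 -> matches Economics
  - enrollment 4 (Julia): course_id=NULL, no match -> kept with NULL
  - enrollment 5 (Fiona): course_id=1 -> matches Physics
  - enrollment 6 (Mia): course_id=2 -> matches Economics
All 6 rows appear; 2 have NULL course.

SQL:
SELECT a.student, b.title AS course
FROM enrollments a
LEFT JOIN courses b ON a.course_id = b.id

Result:
student | course   
--------+----------
Aaron   | Economics
Jack    | NULL     
Olivia  | Economics
Julia   | NULL     
Fiona   | Physics  
Mia     | Economics


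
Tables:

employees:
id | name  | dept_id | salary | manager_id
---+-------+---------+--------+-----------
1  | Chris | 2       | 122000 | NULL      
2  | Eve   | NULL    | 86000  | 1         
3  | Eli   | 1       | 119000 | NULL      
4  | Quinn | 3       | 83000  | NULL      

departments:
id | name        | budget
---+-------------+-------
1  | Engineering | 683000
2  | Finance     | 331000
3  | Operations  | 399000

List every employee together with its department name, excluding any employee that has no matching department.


INNER JOIN keeps only employees rows whose dept_id matches an id in departments. Walk through each employee:
  - employee 1 (Chris): dept_id=2 -> matches Finance
  - employee 2 (Eve): dept_id=NULL, no match -> dropped
  - employee 3 (Eli): dept_id=1 -> matches Engineering
  - employee 4 (Quinn): dept_id=3 -> matches Operations
So 1 of 4 rows is dropped.

SQL:
SELECT a.name, b.name AS department
FROM employees a
INNER JOIN departments b ON a.dept_id = b.id

Result:
name  | department 
------+------------
Chris | Finance    
Eli   | Engineering
Quinn | Operations 


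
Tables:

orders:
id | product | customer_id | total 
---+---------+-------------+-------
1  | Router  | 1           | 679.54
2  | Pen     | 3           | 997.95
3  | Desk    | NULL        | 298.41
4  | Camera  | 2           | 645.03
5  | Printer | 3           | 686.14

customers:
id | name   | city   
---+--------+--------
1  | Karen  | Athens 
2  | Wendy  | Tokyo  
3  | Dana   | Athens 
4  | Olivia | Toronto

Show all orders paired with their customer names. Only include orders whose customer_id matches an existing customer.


INNER JOIN keeps only orders rows whose customer_id matches an id in customers. Walk through each order:
  - order 1 (Router): customer_id=1 -> matches Karen
  - order 2 (Pen): customer_id=3 -> matches Dana
  - order 3 (Desk): customer_id=NULL, no match -> dropped
  - order 4 (Camera): customer_id=2 -> matches Wendy
  - order 5 (Printer): customer_id=3 -> matches Dana
So 1 of 5 rows is dropped.

SQL:
SELECT a.product, b.name AS customer
FROM orders a
INNER JOIN customers b ON a.customer_id = b.id

Result:
product | customer
--------+---------
Router  | Karen   
Pen     | Dana    
Camera  | Wendy   
Printer | Dana    


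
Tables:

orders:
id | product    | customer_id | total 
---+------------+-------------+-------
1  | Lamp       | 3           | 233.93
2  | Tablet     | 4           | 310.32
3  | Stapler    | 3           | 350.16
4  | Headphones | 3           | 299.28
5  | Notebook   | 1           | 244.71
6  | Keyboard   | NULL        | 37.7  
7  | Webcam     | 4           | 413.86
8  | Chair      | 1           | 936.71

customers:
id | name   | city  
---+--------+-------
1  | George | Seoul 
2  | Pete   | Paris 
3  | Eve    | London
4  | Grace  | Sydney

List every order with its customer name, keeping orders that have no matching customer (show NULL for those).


LEFT JOIN keeps every row from orders (the left table); where customer_id has no match in customers, the customer columns become NULL. Walk through each order:
  - order 1 (Lamp): customer_id=3 -> matches Eve
  - order 2 (Tablet): customer_id=4 -> matches Grace
  - order 3 (Stapler): customer_id=3 -> matches Eve
  - order 4 (Headphones): customer_id=3 -> matches Eve
  - order 5 (Notebook): customer_id=1 -> matches George
  - order 6 (Keyboard): customer_id=NULL, no match -> kept with NULL
  - order 7 (Webcam): customer_id=4 -> matches Grace
  - order 8 (Chair): customer_id=1 -> matches George
All 8 rows appear; 1 has NULL customer.

SQL:
SELECT a.product, b.name AS customer
FROM orders a
LEFT JOIN customers b ON a.customer_id = b.id

Result:
product    | customer
-----------+---------
Lamp       | Eve     
Tablet     | Grace   
Stapler    | Eve     
Headphones | Eve     
Notebook   | George  
Keyboard   | NULL    
Webcam     | Grace   
Chair      | George  


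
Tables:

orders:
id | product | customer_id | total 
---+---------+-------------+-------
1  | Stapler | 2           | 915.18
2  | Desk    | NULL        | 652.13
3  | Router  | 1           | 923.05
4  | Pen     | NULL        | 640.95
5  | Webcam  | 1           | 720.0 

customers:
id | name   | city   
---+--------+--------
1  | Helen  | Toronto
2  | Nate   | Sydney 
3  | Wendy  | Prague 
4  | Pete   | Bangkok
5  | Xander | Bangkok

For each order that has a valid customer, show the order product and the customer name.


INNER JOIN keeps only orders rows whose customer_id matches an id in customers. Walk through each order:
  - order 1 (Stapler): customer_id=2 -> matches Nate
  - order 2 (Desk): customer_id=NULL, no match -> dropped
  - order 3 (Router): customer_id=1 -> matches Helen
  - order 4 (Pen): customer_id=NULL, no match -> dropped
  - order 5 (Webcam): customer_id=1 -> matches Helen
So 2 of 5 rows are dropped.

SQL:
SELECT a.product, b.name AS customer
FROM orders a
INNER JOIN customers b ON a.customer_id = b.id

Result:
product | customer
--------+---------
Stapler | Nate    
Router  | Helen   
Webcam  | Helen   


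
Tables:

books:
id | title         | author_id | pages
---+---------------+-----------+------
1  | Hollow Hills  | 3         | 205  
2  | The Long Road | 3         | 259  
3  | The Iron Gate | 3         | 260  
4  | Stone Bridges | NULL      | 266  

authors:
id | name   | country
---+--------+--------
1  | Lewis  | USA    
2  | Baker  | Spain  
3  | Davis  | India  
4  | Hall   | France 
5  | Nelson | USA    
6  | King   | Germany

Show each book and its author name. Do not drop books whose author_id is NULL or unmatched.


LEFT JOIN keeps every row from books (the left table); where author_id has no match in authors, the author columns become NULL. Walk through each book:
  - book 1 (Hollow Hills): author_id=3 -> matches Davis
  - book 2 (The Long Road): author_id=3 -> matches Davis
  - book 3 (The Iron Gate): author_id=3 -> matches Davis
  - book 4 (Stone Bridges): author_id=NULL, no match -> kept with NULL
All 4 rows appear; 1 has NULL author.

SQL:
SELECT a.title, b.name AS author
FROM books a
LEFT JOIN authors b ON a.author_id = b.id

Result:
title         | author
--------------+-------
Hollow Hills  | Davis 
The Long Road | Davis 
The Iron Gate | Davis 
Stone Bridges | NULL  


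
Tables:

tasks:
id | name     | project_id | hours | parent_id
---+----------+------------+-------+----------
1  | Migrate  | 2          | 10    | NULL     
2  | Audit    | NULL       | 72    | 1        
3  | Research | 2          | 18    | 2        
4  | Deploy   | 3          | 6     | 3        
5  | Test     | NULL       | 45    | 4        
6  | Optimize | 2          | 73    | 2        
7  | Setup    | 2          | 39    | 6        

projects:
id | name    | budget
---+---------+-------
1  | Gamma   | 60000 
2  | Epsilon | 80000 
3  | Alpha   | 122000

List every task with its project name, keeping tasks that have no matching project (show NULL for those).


LEFT JOIN keeps every row from tasks (the left table); where project_id has no match in projects, the project columns become NULL. Walk through each task:
  - task 1 (Migrate): project_id=2 -> matches Epsilon
  - task 2 (Audit): project_id=NULL, no match -> kept with NULL
  - task 3 (Research): project_id=2 -> matches Epsilon
  - task 4 (Deploy): project_id=3 -> matches Alpha
  - task 5 (Test): project_id=NULL, no match -> kept with NULL
  - task 6 (Optimize): project_id=2 -> matches Epsilon
  - task 7 (Setup): project_id=2 -> matches Epsilon
All 7 rows appear; 2 have NULL project.

SQL:
SELECT a.name, b.name AS project
FROM tasks a
LEFT JOIN projects b ON a.project_id = b.id

Result:
name     | project
---------+--------
Migrate  | Epsilon
Audit    | NULL   
Research | Epsilon
Deploy   | Alpha  
Test     | NULL   
Optimize | Epsilon
Setup    | Epsilon


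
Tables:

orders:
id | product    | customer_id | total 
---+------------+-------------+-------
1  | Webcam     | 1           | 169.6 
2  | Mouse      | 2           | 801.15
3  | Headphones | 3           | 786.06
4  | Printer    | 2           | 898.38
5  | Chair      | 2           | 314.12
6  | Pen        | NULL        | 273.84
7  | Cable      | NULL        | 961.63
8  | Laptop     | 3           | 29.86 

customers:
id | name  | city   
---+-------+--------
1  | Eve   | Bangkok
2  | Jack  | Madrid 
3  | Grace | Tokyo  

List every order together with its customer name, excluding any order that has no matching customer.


INNER JOIN keeps only orders rows whose customer_id matches an id in customers. Walk through each order:
  - order 1 (Webcam): customer_id=1 -> matches Eve
  - order 2 (Mouse): customer_id=2 -> matches Jack
  - order 3 (Headphones): customer_id=3 -> matches Grace
  - order 4 (Printer): customer_id=2 -> matches Jack
  - order 5 (Chair): customer_id=2 -> matches Jack
  - order 6 (Pen): customer_id=NULL, no match -> dropped
  - order 7 (Cable): customer_id=NULL, no match -> dropped
  - order 8 (Laptop): customer_id=3 -> matches Grace
So 2 of 8 rows are dropped.

SQL:
SELECT a.product, b.name AS customer
FROM orders a
INNER JOIN customers b ON a.customer_id = b.id

Result:
product    | customer
-----------+---------
Webcam     | Eve     
Mouse      | Jack    
Headphones | Grace   
Printer    | Jack    
Chair      | Jack    
Laptop     | Grace   


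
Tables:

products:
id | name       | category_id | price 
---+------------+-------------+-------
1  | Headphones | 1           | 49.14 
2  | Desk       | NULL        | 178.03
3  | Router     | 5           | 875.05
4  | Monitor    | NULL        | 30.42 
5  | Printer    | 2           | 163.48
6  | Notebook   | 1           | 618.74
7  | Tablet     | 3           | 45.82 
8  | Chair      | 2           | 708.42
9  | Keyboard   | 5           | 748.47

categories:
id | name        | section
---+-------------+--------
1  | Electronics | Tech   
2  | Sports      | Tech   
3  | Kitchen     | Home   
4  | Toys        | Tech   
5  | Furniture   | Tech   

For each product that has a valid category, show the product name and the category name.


INNER JOIN keeps only products rows whose category_id matches an id in categories. Walk through each product:
  - product 1 (Headphones): category_id=1 -> matches Electronics
  - product 2 (Desk): category_id=NULL, no match -> dropped
  - product 3 (Router): category_id=5 -> matches Furniture
  - product 4 (Monitor): category_id=NULL, no match -> dropped
  - product 5 (Printer): category_id=2 -> matches Sports
  - product 6 (Notebook): category_id=1 -> matches Electronics
  - product 7 (Tablet): category_id=3 -> matches Kitchen
  - product 8 (Chair): category_id=2 -> matches Sports
  - product 9 (Keyboard): category_id=5 -> matches Furniture
So 2 of 9 rows are dropped.

SQL:
SELECT a.name, b.name AS category
FROM products a
INNER JOIN categories b ON a.category_id = b.id

Result:
name       | category   
-----------+------------
Headphones | Electronics
Router     | Furniture  
Printer    | Sports     
Notebook   | Electronics
Tablet     | Kitchen    
Chair      | Sports     
Keyboard   | Furniture  


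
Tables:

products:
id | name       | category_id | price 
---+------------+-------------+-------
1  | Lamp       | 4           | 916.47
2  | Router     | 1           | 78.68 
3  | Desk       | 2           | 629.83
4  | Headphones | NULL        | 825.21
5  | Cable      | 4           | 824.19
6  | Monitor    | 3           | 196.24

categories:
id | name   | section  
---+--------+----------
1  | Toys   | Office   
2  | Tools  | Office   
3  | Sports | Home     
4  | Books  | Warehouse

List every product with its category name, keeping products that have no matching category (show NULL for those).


LEFT JOIN keeps every row from products (the left table); where category_id has no match in categories, the category columns become NULL. Walk through each product:
  - product 1 (Lamp): category_id=4 -> matches Books
  - product 2 (Router): category_id=1 -> matches Toys
  - product 3 (Desk): category_id=2 -> matches Tools
  - product 4 (Headphones): category_id=NULL, no match -> kept with NULL
  - product 5 (Cable): category_id=4 -> matches Books
  - product 6 (Monitor): category_id=3 -> matches Sports
All 6 rows appear; 1 has NULL category.

SQL:
SELECT a.name, b.name AS category
FROM products a
LEFT JOIN categories b ON a.category_id = b.id

Result:
name       | category
-----------+---------
Lamp       | Books   
Router     | Toys    
Desk       | Tools   
Headphones | NULL    
Cable      | Books   
Monitor    | Sports  


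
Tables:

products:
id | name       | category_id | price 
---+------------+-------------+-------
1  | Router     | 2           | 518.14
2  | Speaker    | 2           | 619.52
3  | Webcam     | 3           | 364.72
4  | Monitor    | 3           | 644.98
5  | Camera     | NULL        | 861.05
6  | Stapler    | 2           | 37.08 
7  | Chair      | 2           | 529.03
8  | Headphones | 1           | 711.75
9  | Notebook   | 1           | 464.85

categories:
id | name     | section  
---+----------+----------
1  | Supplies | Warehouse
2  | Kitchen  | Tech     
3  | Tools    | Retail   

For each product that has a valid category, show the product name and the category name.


INNER JOIN keeps only products rows whose category_id matches an id in categories. Walk through each product:
  - product 1 (Router): category_id=2 -> matches Kitchen
  - product 2 (Speaker): category_id=2 -> matches Kitchen
  - product 3 (Webcam): category_id=3 -> matches Tools
  - product 4 (Monitor): category_id=3 -> matches Tools
  - product 5 (Camera): category_id=NULL, no match -> dropped
  - product 6 (Stapler): category_id=2 -> matches Kitchen
  - product 7 (Chair): category_id=2 -> matches Kitchen
  - product 8 (Headphones): category_id=1 -> matches Supplies
  - product 9 (Notebook): category_id=1 -> matches Supplies
So 1 of 9 rows is dropped.

SQL:
SELECT a.name, b.name AS category
FROM products a
INNER JOIN categories b ON a.category_id = b.id

Result:
name       | category
-----------+---------
Router     | Kitchen 
Speaker    | Kitchen 
Webcam     | Tools   
Monitor    | Tools   
Stapler    | Kitchen 
Chair      | Kitchen 
Headphones | Supplies
Notebook   | Supplies


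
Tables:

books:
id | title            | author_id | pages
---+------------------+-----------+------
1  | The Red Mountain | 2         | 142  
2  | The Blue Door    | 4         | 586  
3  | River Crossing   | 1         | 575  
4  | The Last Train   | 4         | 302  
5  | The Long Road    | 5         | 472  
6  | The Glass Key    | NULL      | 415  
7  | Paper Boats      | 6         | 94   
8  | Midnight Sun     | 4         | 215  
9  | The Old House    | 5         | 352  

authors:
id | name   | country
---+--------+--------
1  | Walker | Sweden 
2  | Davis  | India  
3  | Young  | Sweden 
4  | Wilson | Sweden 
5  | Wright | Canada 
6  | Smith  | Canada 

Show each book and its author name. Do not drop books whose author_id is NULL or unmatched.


LEFT JOIN keeps every row from books (the left table); where author_id has no match in authors, the author columns become NULL. Walk through each book:
  - book 1 (The Red Mountain): author_id=2 -> matches Davis
  - book 2 (The Blue Door): author_id=4 -> matches Wilson
  - book 3 (River Crossing): author_id=1 -> matches Walker
  - book 4 (The Last Train): author_id=4 -> matches Wilson
  - book 5 (The Long Road): author_id=5 -> matches Wright
  - book 6 (The Glass Key): author_id=NULL, no match -> kept with NULL
  - book 7 (Paper Boats): author_id=6 -> matches Smith
  - book 8 (Midnight Sun): author_id=4 -> matches Wilson
  - book 9 (The Old House): author_id=5 -> matches Wright
All 9 rows appear; 1 has NULL author.

SQL:
SELECT a.title, b.name AS author
FROM books a
LEFT JOIN authors b ON a.author_id = b.id

Result:
title            | author
-----------------+-------
The Red Mountain | Davis 
The Blue Door    | Wilson
River Crossing   | Walker
The Last Train   | Wilson
The Long Road    | Wright
The Glass Key    | NULL  
Paper Boats      | Smith 
Midnight Sun     | Wilson
The Old House    | Wright


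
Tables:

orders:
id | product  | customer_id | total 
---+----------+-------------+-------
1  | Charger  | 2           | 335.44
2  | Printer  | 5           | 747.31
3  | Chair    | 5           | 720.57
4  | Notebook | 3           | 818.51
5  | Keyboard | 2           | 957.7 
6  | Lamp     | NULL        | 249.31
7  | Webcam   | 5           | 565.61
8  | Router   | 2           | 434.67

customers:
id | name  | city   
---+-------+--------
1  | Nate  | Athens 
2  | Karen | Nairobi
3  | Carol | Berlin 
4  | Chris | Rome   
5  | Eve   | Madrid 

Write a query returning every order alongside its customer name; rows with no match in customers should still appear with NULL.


LEFT JOIN keeps every row from orders (the left table); where customer_id has no match in customers, the customer columns become NULL. Walk through each order:
  - order 1 (Charger): customer_id=2 -> matches Karen
  - order 2 (Printer): customer_id=5 -> matches Eve
  - order 3 (Chair): customer_id=5 -> matches Eve
  - order 4 (Notebook): customer_id=3 -> matches Carol
  - order 5 (Keyboard): customer_id=2 -> matches Karen
  - order 6 (Lamp): customer_id=NULL, no match -> kept with NULL
  - order 7 (Webcam): customer_id=5 -> matches Eve
  - order 8 (Router): customer_id=2 -> matches Karen
All 8 rows appear; 1 has NULL customer.

SQL:
SELECT a.product, b.name AS customer
FROM orders a
LEFT JOIN customers b ON a.customer_id = b.id

Result:
product  | customer
---------+---------
Charger  | Karen   
Printer  | Eve     
Chair    | Eve     
Notebook | Carol   
Keyboard | Karen   
Lamp     | NULL    
Webcam   | Eve     
Router   | Karen   
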